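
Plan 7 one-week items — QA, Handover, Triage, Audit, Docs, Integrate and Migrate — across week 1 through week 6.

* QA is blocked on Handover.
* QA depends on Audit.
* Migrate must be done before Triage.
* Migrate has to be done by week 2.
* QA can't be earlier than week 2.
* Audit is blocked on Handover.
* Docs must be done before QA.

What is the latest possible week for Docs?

week 5

Downstream work caps Docs at week 5.
Docs at week 5 is achievable: Migrate -> week 1; Audit -> week 2; Handover -> week 1; QA -> week 6; Integrate -> week 1; Docs -> week 5; Triage -> week 2.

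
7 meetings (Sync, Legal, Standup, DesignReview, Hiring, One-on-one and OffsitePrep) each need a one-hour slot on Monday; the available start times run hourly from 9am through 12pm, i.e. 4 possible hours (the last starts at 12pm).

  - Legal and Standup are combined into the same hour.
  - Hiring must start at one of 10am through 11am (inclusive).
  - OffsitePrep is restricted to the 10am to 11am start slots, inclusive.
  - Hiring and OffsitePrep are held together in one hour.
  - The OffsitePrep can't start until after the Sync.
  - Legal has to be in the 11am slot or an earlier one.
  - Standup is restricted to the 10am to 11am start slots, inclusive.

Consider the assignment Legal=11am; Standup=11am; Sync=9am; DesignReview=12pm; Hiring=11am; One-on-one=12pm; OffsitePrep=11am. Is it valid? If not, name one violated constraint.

Yes

Legal and Standup are combined into the same hour — holds.
OffsitePrep is restricted to the 10am to 11am start slots, inclusive — holds.
Standup is restricted to the 10am to 11am start slots, inclusive — holds.
Hiring and OffsitePrep are held together in one hour — holds.
Legal has to be in the 11am slot or an earlier one — holds.
The OffsitePrep can't start until after the Sync — holds.
Hiring must start at one of 10am through 11am (inclusive) — holds.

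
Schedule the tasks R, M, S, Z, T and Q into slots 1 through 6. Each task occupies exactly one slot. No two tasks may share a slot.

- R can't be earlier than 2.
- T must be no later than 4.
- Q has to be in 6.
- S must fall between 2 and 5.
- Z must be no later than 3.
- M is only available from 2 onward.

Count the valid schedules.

Splitting on R: it can be 2 (6), 3 (6), 4 (8), 5 (10). Listing each branch's schedules as (M, S, Z, T, Q):
R=2: (3,5,1,4,6) (4,5,1,3,6) (4,5,3,1,6) (5,3,1,4,6) (5,4,1,3,6) (5,4,3,1,6) — 6.
R=3: (2,5,1,4,6) (4,5,1,2,6) (4,5,2,1,6) (5,2,1,4,6) (5,4,1,2,6) (5,4,2,1,6) — 6.
R=4: (2,5,1,3,6) (2,5,3,1,6) (3,5,1,2,6) (3,5,2,1,6) (5,2,1,3,6) (5,2,3,1,6) (5,3,1,2,6) (5,3,2,1,6) — 8.
R=5: (2,3,1,4,6) (2,4,1,3,6) (2,4,3,1,6) (3,2,1,4,6) (3,4,1,2,6) (3,4,2,1,6) (4,2,1,3,6) (4,2,3,1,6) (4,3,1,2,6) (4,3,2,1,6) — 10.
Summing: 6 + 6 + 8 + 10 = 30.

30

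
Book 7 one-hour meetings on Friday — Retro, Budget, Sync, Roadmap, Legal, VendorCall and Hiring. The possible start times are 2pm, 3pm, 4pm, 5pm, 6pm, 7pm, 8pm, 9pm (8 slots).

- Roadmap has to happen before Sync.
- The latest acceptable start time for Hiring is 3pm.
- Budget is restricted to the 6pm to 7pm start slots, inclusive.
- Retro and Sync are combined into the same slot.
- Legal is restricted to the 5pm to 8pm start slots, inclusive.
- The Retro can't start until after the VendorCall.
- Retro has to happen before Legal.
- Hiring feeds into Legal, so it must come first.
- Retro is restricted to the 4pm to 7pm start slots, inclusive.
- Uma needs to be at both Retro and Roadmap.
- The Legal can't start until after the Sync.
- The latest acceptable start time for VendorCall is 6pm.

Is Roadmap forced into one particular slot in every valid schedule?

Roadmap can be 2pm (e.g. Retro -> 4pm; Legal -> 5pm; Sync -> 4pm; VendorCall -> 2pm; Hiring -> 2pm; Budget -> 6pm; Roadmap -> 2pm) or 3pm (e.g. Roadmap=3pm; Budget=6pm; Hiring=2pm; Legal=5pm; Sync=4pm; VendorCall=2pm; Retro=4pm).

No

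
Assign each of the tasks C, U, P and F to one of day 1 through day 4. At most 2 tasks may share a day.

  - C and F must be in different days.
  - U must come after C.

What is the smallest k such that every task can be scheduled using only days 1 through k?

2

The precedence chain requires at least 2 distinct days.
With at most 2 per day and 4 tasks, at least 2 days are needed.
2 works (last occupied day: day 2): for example F in day 2, P in day 1, U in day 2, C in day 1.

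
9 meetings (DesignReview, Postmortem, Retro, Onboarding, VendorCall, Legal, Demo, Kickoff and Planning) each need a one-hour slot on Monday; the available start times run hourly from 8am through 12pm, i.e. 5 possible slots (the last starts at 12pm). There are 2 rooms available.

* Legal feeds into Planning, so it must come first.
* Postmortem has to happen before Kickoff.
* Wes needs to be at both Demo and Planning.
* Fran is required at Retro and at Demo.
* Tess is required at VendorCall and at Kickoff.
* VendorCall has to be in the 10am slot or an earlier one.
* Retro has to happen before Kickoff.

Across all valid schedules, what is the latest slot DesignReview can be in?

DesignReview at 12pm is achievable: DesignReview in 12pm, Demo in 11am, Onboarding in 11am, Planning in 10am, Legal in 9am, Kickoff in 10am, VendorCall in 8am, Postmortem in 8am, Retro in 9am.

12pm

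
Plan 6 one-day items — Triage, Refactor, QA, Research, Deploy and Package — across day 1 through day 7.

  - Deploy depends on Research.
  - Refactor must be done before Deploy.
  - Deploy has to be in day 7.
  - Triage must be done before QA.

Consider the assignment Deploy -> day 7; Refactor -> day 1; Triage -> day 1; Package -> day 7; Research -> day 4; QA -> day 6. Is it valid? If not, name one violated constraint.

Yes, all constraints hold

Deploy has to be in day 7 — holds.
Deploy depends on Research — holds.
Triage must be done before QA — holds.
Refactor must be done before Deploy — holds.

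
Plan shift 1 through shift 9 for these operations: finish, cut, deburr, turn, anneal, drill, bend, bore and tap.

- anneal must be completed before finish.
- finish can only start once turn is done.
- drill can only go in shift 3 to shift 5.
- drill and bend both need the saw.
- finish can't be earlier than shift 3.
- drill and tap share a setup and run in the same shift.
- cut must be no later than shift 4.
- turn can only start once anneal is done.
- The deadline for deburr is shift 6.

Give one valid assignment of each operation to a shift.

cut in shift 1; bend in shift 1; tap in shift 3; drill in shift 3; bore in shift 1; anneal in shift 1; finish in shift 3; turn in shift 2; deburr in shift 1

Checking: anneal(shift 1) before turn(shift 2); anneal(shift 1) before finish(shift 3); turn(shift 2) before finish(shift 3); drill(shift 3) != bend(shift 1); drill = tap = shift 3; drill=shift 3 in [shift 3,shift 5]; deburr=shift 1 in [shift 1,shift 6]; cut=shift 1 in [shift 1,shift 4]; finish=shift 3 in [shift 3,shift 9].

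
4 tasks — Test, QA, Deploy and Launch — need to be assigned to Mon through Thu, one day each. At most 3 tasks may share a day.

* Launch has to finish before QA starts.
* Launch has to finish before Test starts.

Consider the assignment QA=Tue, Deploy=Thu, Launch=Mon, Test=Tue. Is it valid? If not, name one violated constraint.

Launch has to finish before QA starts — holds.
At most 3 tasks may share a day — holds.
Launch has to finish before Test starts — holds.

Valid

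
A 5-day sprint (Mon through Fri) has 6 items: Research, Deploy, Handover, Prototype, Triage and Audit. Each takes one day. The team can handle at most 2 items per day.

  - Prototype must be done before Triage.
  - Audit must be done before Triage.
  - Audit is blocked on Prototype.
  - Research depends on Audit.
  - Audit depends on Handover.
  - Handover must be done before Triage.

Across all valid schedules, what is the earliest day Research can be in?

Precedence pushes Research to at least Wed.
Research at Wed is achievable: Research -> Wed; Triage -> Wed; Prototype -> Mon; Deploy -> Tue; Handover -> Mon; Audit -> Tue.

Wed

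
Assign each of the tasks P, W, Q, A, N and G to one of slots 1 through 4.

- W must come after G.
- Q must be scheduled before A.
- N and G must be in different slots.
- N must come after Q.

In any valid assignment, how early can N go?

2

Precedence pushes N to at least 2.
N at 2 is achievable: A=2, Q=1, N=2, G=1, P=1, W=2.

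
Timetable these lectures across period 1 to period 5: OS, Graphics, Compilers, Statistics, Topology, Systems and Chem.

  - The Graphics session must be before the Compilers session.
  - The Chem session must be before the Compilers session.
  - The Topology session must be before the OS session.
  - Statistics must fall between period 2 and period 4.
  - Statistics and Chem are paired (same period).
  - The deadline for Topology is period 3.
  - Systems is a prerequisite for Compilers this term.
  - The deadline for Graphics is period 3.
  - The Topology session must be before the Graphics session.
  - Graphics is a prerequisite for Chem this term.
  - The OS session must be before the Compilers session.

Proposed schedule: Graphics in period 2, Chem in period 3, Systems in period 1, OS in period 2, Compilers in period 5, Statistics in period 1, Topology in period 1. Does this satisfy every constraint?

Systems is a prerequisite for Compilers this term — holds.
The Graphics session must be before the Compilers session — holds.
Statistics must fall between period 2 and period 4 — violated.
The Chem session must be before the Compilers session — holds.
The Topology session must be before the Graphics session — holds.
Graphics is a prerequisite for Chem this term — holds.
The OS session must be before the Compilers session — holds.
Statistics and Chem are paired (same period) — violated.
The Topology session must be before the OS session — holds.
The deadline for Topology is period 3 — holds.
The deadline for Graphics is period 3 — holds.

No — it violates: Statistics must fall between period 2 and period 4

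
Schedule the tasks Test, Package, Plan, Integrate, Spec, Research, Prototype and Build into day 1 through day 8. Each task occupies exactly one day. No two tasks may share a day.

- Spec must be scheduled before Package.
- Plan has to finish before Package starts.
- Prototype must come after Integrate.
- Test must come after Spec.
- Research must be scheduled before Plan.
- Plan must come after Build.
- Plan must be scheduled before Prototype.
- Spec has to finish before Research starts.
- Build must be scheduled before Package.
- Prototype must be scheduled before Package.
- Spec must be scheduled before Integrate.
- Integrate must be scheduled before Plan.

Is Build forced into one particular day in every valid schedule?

Build can be day 1 (e.g. Plan in day 5, Build in day 1, Package in day 7, Test in day 8, Prototype in day 6, Research in day 4, Integrate in day 3, Spec in day 2) or day 2 (e.g. Prototype -> day 6; Spec -> day 1; Research -> day 4; Package -> day 7; Plan -> day 5; Integrate -> day 3; Build -> day 2; Test -> day 8).

No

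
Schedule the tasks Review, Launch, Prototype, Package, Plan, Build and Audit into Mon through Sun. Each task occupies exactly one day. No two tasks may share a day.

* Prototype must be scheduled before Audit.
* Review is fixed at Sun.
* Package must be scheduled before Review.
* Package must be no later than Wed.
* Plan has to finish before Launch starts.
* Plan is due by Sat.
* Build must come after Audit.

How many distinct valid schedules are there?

30

Splitting on Launch: it can be Tue (1), Wed (2), Thu (6), Fri (9), Sat (12). Listing each branch's schedules as (Review, Prototype, Package, Plan, Build, Audit):
Launch=Tue: (Sun,Thu,Wed,Mon,Sat,Fri) — 1.
Launch=Wed: (Sun,Thu,Mon,Tue,Sat,Fri) (Sun,Thu,Tue,Mon,Sat,Fri) — 2.
Launch=Thu: (Sun,Mon,Tue,Wed,Sat,Fri) (Sun,Mon,Wed,Tue,Sat,Fri) (Sun,Tue,Mon,Wed,Sat,Fri) (Sun,Tue,Wed,Mon,Sat,Fri) (Sun,Wed,Mon,Tue,Sat,Fri) (Sun,Wed,Tue,Mon,Sat,Fri) — 6.
Launch=Fri: (Sun,Mon,Tue,Wed,Sat,Thu) (Sun,Mon,Tue,Thu,Sat,Wed) (Sun,Mon,Wed,Tue,Sat,Thu) (Sun,Mon,Wed,Thu,Sat,Tue) (Sun,Tue,Mon,Wed,Sat,Thu) (Sun,Tue,Mon,Thu,Sat,Wed) (Sun,Tue,Wed,Mon,Sat,Thu) (Sun,Wed,Mon,Tue,Sat,Thu) (Sun,Wed,Tue,Mon,Sat,Thu) — 9.
Launch=Sat: (Sun,Mon,Tue,Wed,Fri,Thu) (Sun,Mon,Tue,Thu,Fri,Wed) (Sun,Mon,Tue,Fri,Thu,Wed) (Sun,Mon,Wed,Tue,Fri,Thu) (Sun,Mon,Wed,Thu,Fri,Tue) (Sun,Mon,Wed,Fri,Thu,Tue) (Sun,Tue,Mon,Wed,Fri,Thu) (Sun,Tue,Mon,Thu,Fri,Wed) (Sun,Tue,Mon,Fri,Thu,Wed) (Sun,Tue,Wed,Mon,Fri,Thu) (Sun,Wed,Mon,Tue,Fri,Thu) (Sun,Wed,Tue,Mon,Fri,Thu) — 12.
Summing: 1 + 2 + 6 + 9 + 12 = 30.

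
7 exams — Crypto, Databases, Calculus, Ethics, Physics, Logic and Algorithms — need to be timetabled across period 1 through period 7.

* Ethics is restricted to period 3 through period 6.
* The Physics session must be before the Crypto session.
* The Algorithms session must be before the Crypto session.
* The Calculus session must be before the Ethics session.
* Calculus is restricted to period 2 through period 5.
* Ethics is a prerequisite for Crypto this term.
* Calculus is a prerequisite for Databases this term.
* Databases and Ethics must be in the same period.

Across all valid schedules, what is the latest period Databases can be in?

period 6

Precedence pushes Databases to at least period 3; Databases must be in the same period as Ethics, which can't be after period 6, so Databases is at most period 6.
Databases at period 6 is achievable: Algorithms -> period 1, Crypto -> period 7, Physics -> period 1, Logic -> period 1, Databases -> period 6, Calculus -> period 2, Ethics -> period 6.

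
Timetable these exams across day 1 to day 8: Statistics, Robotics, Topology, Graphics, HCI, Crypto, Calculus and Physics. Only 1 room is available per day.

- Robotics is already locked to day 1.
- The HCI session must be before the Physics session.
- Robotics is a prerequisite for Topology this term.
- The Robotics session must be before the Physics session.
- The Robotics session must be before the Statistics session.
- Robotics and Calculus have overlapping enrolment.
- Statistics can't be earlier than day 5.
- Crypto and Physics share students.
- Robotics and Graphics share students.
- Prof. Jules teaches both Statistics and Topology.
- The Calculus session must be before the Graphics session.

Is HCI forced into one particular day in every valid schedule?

No

HCI can be day 2 (e.g. Physics in day 3, Statistics in day 5, Graphics in day 7, Topology in day 4, Robotics in day 1, Crypto in day 8, HCI in day 2, Calculus in day 6) or day 3 (e.g. Calculus in day 6; Topology in day 2; Statistics in day 5; Graphics in day 7; Crypto in day 8; Physics in day 4; HCI in day 3; Robotics in day 1).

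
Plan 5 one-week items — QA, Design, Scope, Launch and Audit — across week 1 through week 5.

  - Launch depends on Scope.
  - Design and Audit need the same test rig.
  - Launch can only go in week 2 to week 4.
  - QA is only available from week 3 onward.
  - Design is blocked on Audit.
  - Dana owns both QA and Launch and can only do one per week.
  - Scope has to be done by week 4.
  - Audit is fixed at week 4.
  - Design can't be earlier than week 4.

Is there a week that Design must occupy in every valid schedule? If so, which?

Design's window is week 4–week 5.
Audit is fixed at week 4, and Design can't share a week with Audit.
So Design must be week 5.

week 5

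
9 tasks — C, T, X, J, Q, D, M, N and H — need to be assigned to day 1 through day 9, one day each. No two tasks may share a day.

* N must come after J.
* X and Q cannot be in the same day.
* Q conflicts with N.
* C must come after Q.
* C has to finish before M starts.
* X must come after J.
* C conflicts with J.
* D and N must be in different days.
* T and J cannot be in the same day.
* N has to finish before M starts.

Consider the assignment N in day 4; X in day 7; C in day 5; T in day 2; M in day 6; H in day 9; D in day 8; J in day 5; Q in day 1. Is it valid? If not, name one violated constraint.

N has to finish before M starts — holds.
No two tasks may share a day — violated.
C must come after Q — holds.
D and N must be in different days — holds.
N must come after J — violated.
C conflicts with J — violated.
Q conflicts with N — holds.
T and J cannot be in the same day — holds.
X and Q cannot be in the same day — holds.
C has to finish before M starts — holds.
X must come after J — holds.

Invalid. C conflicts with J.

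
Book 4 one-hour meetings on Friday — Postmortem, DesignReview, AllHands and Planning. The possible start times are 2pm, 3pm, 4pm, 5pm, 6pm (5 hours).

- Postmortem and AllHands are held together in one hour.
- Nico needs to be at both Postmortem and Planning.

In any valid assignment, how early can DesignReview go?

2pm

DesignReview at 2pm is achievable: AllHands -> 2pm; Planning -> 3pm; DesignReview -> 2pm; Postmortem -> 2pm.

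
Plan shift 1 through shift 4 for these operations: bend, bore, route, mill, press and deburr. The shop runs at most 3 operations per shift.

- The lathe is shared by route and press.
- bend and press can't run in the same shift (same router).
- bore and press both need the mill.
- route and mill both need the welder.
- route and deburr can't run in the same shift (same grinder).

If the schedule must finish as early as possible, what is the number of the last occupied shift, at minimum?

With at most 3 per shift and 6 operations, at least 2 shifts are needed.
2 works (last occupied shift: shift 2): for example press=shift 2; deburr=shift 2; bore=shift 1; bend=shift 1; route=shift 1; mill=shift 2.

shift 2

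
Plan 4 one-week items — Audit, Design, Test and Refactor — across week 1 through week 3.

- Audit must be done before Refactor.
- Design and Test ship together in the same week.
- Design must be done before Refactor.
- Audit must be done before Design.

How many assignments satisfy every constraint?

Enumerating: Design -> week 2, Audit -> week 1, Test -> week 2, Refactor -> week 3.

1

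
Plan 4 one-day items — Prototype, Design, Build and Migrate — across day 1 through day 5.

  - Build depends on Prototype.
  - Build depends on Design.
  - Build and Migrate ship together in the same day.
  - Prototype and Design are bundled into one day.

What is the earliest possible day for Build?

Precedence pushes Build to at least day 2.
Build at day 2 is achievable: Build=day 2; Prototype=day 1; Design=day 1; Migrate=day 2.

day 2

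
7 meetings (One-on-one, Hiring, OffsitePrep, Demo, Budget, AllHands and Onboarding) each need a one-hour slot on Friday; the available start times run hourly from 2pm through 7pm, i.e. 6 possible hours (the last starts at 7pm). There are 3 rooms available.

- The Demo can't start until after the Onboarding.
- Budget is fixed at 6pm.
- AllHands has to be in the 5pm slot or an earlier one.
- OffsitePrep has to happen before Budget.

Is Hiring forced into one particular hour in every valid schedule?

No

Hiring can be 2pm (e.g. Hiring -> 2pm; OffsitePrep -> 2pm; Onboarding -> 3pm; Budget -> 6pm; Demo -> 4pm; One-on-one -> 3pm; AllHands -> 2pm) or 3pm (e.g. Demo in 3pm, One-on-one in 3pm, AllHands in 2pm, OffsitePrep in 2pm, Budget in 6pm, Onboarding in 2pm, Hiring in 3pm).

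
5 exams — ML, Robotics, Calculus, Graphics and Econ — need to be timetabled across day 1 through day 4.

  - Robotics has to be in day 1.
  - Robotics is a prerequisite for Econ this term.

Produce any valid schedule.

ML in day 1, Graphics in day 1, Calculus in day 1, Econ in day 2, Robotics in day 1

Checking: Robotics(day 1) before Econ(day 2); Robotics=day 1 in [day 1,day 1].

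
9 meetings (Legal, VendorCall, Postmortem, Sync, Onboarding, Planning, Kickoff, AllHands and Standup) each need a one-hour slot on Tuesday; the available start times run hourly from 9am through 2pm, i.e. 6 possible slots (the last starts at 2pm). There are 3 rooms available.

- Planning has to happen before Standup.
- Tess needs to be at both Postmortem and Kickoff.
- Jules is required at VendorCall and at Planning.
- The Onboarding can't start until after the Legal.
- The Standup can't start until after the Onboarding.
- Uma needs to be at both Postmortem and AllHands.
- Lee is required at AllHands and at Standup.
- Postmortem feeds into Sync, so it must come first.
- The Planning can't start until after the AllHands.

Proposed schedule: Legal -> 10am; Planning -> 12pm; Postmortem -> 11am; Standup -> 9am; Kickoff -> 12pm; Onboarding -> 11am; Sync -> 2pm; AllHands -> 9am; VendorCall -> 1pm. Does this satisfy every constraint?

Jules is required at VendorCall and at Planning — holds.
The Onboarding can't start until after the Legal — holds.
Uma needs to be at both Postmortem and AllHands — holds.
Tess needs to be at both Postmortem and Kickoff — holds.
Planning has to happen before Standup — violated.
The Planning can't start until after the AllHands — holds.
The Standup can't start until after the Onboarding — violated.
Lee is required at AllHands and at Standup — violated.
There are 3 rooms available — holds.
Postmortem feeds into Sync, so it must come first — holds.

No — it violates: Lee is required at AllHands and at Standup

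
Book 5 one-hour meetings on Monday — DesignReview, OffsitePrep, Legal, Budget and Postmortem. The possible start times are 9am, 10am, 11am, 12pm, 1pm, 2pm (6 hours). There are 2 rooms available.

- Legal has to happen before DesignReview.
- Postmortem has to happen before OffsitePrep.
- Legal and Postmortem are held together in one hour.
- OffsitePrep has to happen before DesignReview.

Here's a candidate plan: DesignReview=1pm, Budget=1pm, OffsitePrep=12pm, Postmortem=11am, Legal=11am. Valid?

Yes, all constraints hold

OffsitePrep has to happen before DesignReview — holds.
Legal and Postmortem are held together in one hour — holds.
Postmortem has to happen before OffsitePrep — holds.
There are 2 rooms available — holds.
Legal has to happen before DesignReview — holds.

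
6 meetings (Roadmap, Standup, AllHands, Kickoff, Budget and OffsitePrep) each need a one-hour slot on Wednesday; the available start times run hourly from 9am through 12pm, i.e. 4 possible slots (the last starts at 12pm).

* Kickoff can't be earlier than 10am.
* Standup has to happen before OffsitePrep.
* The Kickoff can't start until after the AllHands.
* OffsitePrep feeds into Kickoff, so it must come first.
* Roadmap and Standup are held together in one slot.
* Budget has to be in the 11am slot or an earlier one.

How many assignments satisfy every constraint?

Splitting on Roadmap: it can be 9am (24), 10am (9). Listing each branch's schedules as (Standup, AllHands, Kickoff, Budget, OffsitePrep):
Roadmap=9am: (9am,9am,11am,9am,10am) (9am,9am,11am,10am,10am) (9am,9am,11am,11am,10am) (9am,9am,12pm,9am,10am) (9am,9am,12pm,9am,11am) (9am,9am,12pm,10am,10am) (9am,9am,12pm,10am,11am) (9am,9am,12pm,11am,10am) (9am,9am,12pm,11am,11am) (9am,10am,11am,9am,10am) (9am,10am,11am,10am,10am) (9am,10am,11am,11am,10am) (9am,10am,12pm,9am,10am) (9am,10am,12pm,9am,11am) (9am,10am,12pm,10am,10am) (9am,10am,12pm,10am,11am) (9am,10am,12pm,11am,10am) (9am,10am,12pm,11am,11am) (9am,11am,12pm,9am,10am) (9am,11am,12pm,9am,11am) (9am,11am,12pm,10am,10am) (9am,11am,12pm,10am,11am) (9am,11am,12pm,11am,10am) (9am,11am,12pm,11am,11am) — 24.
Roadmap=10am: (10am,9am,12pm,9am,11am) (10am,9am,12pm,10am,11am) (10am,9am,12pm,11am,11am) (10am,10am,12pm,9am,11am) (10am,10am,12pm,10am,11am) (10am,10am,12pm,11am,11am) (10am,11am,12pm,9am,11am) (10am,11am,12pm,10am,11am) (10am,11am,12pm,11am,11am) — 9.
Summing: 24 + 9 = 33.

33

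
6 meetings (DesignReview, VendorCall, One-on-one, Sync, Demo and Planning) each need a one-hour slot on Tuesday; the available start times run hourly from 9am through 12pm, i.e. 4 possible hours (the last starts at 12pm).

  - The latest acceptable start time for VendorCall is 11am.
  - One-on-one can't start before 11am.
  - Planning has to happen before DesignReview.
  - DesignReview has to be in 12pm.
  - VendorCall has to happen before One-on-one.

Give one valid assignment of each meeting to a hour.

Planning in 9am, One-on-one in 11am, Demo in 9am, Sync in 9am, DesignReview in 12pm, VendorCall in 9am

Checking: VendorCall(9am) before One-on-one(11am); Planning(9am) before DesignReview(12pm); DesignReview=12pm in [12pm,12pm]; VendorCall=9am in [9am,11am]; One-on-one=11am in [11am,12pm].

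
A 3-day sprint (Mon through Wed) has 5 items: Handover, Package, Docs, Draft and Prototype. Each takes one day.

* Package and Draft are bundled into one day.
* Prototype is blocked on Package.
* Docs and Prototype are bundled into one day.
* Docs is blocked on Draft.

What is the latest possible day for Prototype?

Precedence pushes Prototype to at least Tue.
Prototype at Wed is achievable: Docs in Wed; Prototype in Wed; Draft in Mon; Package in Mon; Handover in Mon.

Wed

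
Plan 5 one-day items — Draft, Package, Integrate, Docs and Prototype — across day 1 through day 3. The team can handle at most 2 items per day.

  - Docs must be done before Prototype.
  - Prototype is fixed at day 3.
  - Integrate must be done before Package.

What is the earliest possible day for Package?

day 2

Precedence pushes Package to at least day 2.
Package at day 2 is achievable: Draft=day 2, Package=day 2, Docs=day 1, Integrate=day 1, Prototype=day 3.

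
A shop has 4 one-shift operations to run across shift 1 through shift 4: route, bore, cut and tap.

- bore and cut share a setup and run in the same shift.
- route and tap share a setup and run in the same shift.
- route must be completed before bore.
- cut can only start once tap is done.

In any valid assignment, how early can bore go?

Precedence pushes bore to at least shift 2.
bore at shift 2 is achievable: bore -> shift 2, tap -> shift 1, cut -> shift 2, route -> shift 1.

shift 2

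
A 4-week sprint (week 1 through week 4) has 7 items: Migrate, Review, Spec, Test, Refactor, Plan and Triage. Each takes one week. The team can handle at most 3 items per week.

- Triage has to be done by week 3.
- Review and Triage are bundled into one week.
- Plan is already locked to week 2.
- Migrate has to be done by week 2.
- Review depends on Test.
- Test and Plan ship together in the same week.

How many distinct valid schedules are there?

Splitting on Migrate: it can be week 1 (14), week 2 (8). Listing each branch's schedules as (Review, Spec, Test, Refactor, Plan, Triage) by week number:
Migrate=week 1: (3,1,2,1,2,3) (3,1,2,2,2,3) (3,1,2,3,2,3) (3,1,2,4,2,3) (3,2,2,1,2,3) (3,2,2,3,2,3) (3,2,2,4,2,3) (3,3,2,1,2,3) (3,3,2,2,2,3) (3,3,2,4,2,3) (3,4,2,1,2,3) (3,4,2,2,2,3) (3,4,2,3,2,3) (3,4,2,4,2,3) — 14.
Migrate=week 2: (3,1,2,1,2,3) (3,1,2,3,2,3) (3,1,2,4,2,3) (3,3,2,1,2,3) (3,3,2,4,2,3) (3,4,2,1,2,3) (3,4,2,3,2,3) (3,4,2,4,2,3) — 8.
Summing: 14 + 8 = 22.

22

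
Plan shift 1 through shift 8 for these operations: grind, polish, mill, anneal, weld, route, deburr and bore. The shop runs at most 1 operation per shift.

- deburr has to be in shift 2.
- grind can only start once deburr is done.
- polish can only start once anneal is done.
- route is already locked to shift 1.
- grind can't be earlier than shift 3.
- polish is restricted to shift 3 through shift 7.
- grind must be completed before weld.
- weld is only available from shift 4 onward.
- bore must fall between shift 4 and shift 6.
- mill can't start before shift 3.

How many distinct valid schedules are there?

Splitting on grind: it can be shift 3 (18), shift 4 (10), shift 5 (9), shift 6 (8), shift 7 (9). Listing each branch's schedules as (polish, mill, anneal, weld, route, deburr, bore) by shift number:
grind=shift 3: (5,7,4,8,1,2,6) (5,8,4,7,1,2,6) (6,7,4,8,1,2,5) (6,7,5,8,1,2,4) (6,8,4,7,1,2,5) (6,8,5,7,1,2,4) (7,4,5,8,1,2,6) (7,4,6,8,1,2,5) (7,5,4,8,1,2,6) (7,5,6,8,1,2,4) (7,6,4,8,1,2,5) (7,6,5,8,1,2,4) (7,8,4,5,1,2,6) (7,8,4,6,1,2,5) (7,8,5,4,1,2,6) (7,8,5,6,1,2,4) (7,8,6,4,1,2,5) (7,8,6,5,1,2,4) — 18.
grind=shift 4: (5,7,3,8,1,2,6) (5,8,3,7,1,2,6) (6,7,3,8,1,2,5) (6,8,3,7,1,2,5) (7,3,5,8,1,2,6) (7,3,6,8,1,2,5) (7,5,3,8,1,2,6) (7,6,3,8,1,2,5) (7,8,3,5,1,2,6) (7,8,3,6,1,2,5) — 10.
grind=shift 5: (4,7,3,8,1,2,6) (4,8,3,7,1,2,6) (6,7,3,8,1,2,4) (6,8,3,7,1,2,4) (7,3,4,8,1,2,6) (7,3,6,8,1,2,4) (7,4,3,8,1,2,6) (7,6,3,8,1,2,4) (7,8,3,6,1,2,4) — 9.
grind=shift 6: (4,7,3,8,1,2,5) (4,8,3,7,1,2,5) (5,7,3,8,1,2,4) (5,8,3,7,1,2,4) (7,3,4,8,1,2,5) (7,3,5,8,1,2,4) (7,4,3,8,1,2,5) (7,5,3,8,1,2,4) — 8.
grind=shift 7: (4,5,3,8,1,2,6) (4,6,3,8,1,2,5) (5,3,4,8,1,2,6) (5,4,3,8,1,2,6) (5,6,3,8,1,2,4) (6,3,4,8,1,2,5) (6,3,5,8,1,2,4) (6,4,3,8,1,2,5) (6,5,3,8,1,2,4) — 9.
Summing: 18 + 10 + 9 + 8 + 9 = 54.

54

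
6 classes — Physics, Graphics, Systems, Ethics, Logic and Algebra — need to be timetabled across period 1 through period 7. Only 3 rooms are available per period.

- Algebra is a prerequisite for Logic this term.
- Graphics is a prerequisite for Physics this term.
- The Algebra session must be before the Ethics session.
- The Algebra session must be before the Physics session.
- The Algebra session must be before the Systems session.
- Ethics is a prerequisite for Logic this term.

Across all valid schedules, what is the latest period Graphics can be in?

Downstream work caps Graphics at period 6.
Graphics at period 6 is achievable: Algebra=period 1, Logic=period 3, Systems=period 2, Ethics=period 2, Graphics=period 6, Physics=period 7.

period 6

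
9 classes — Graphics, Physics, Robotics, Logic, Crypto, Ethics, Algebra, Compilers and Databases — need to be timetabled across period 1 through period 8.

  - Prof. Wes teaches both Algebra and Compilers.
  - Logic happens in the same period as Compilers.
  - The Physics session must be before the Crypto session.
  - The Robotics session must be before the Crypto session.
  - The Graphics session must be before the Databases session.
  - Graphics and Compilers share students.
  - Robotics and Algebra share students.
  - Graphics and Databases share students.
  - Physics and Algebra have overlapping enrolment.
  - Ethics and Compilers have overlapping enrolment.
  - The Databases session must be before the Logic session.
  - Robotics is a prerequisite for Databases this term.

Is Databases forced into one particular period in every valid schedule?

No

Databases can be period 2 (e.g. Physics -> period 1, Algebra -> period 2, Robotics -> period 1, Crypto -> period 2, Databases -> period 2, Compilers -> period 3, Graphics -> period 1, Ethics -> period 1, Logic -> period 3) or period 3 (e.g. Logic in period 4; Robotics in period 1; Ethics in period 1; Compilers in period 4; Databases in period 3; Graphics in period 1; Crypto in period 2; Physics in period 1; Algebra in period 2).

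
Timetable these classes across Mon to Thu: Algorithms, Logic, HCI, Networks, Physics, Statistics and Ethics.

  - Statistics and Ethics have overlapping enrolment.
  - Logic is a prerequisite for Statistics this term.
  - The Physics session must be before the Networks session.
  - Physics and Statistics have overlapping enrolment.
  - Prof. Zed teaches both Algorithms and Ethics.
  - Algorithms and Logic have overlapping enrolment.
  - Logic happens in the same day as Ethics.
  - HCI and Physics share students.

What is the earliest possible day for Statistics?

Precedence pushes Statistics to at least Tue.
Statistics at Tue is achievable: Networks -> Tue, Logic -> Mon, Physics -> Mon, Algorithms -> Tue, Ethics -> Mon, Statistics -> Tue, HCI -> Tue.

Tue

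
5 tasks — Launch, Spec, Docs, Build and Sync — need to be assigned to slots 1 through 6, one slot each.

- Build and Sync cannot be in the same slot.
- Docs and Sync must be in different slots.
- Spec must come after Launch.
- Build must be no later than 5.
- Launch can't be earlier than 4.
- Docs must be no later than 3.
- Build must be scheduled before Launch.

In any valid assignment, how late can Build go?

4

Build's own window allows nothing later than 5; downstream work caps Build at 4.
Build at 4 is achievable: Sync=2, Spec=6, Build=4, Launch=5, Docs=1.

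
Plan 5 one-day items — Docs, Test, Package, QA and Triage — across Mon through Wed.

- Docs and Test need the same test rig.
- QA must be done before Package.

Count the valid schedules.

Splitting on Docs: it can be Mon (18), Tue (18), Wed (18). Listing each branch's schedules as (Test, Package, QA, Triage):
Docs=Mon: (Tue,Tue,Mon,Mon) (Tue,Tue,Mon,Tue) (Tue,Tue,Mon,Wed) (Tue,Wed,Mon,Mon) (Tue,Wed,Mon,Tue) (Tue,Wed,Mon,Wed) (Tue,Wed,Tue,Mon) (Tue,Wed,Tue,Tue) (Tue,Wed,Tue,Wed) (Wed,Tue,Mon,Mon) (Wed,Tue,Mon,Tue) (Wed,Tue,Mon,Wed) (Wed,Wed,Mon,Mon) (Wed,Wed,Mon,Tue) (Wed,Wed,Mon,Wed) (Wed,Wed,Tue,Mon) (Wed,Wed,Tue,Tue) (Wed,Wed,Tue,Wed) — 18.
Docs=Tue: (Mon,Tue,Mon,Mon) (Mon,Tue,Mon,Tue) (Mon,Tue,Mon,Wed) (Mon,Wed,Mon,Mon) (Mon,Wed,Mon,Tue) (Mon,Wed,Mon,Wed) (Mon,Wed,Tue,Mon) (Mon,Wed,Tue,Tue) (Mon,Wed,Tue,Wed) (Wed,Tue,Mon,Mon) (Wed,Tue,Mon,Tue) (Wed,Tue,Mon,Wed) (Wed,Wed,Mon,Mon) (Wed,Wed,Mon,Tue) (Wed,Wed,Mon,Wed) (Wed,Wed,Tue,Mon) (Wed,Wed,Tue,Tue) (Wed,Wed,Tue,Wed) — 18.
Docs=Wed: (Mon,Tue,Mon,Mon) (Mon,Tue,Mon,Tue) (Mon,Tue,Mon,Wed) (Mon,Wed,Mon,Mon) (Mon,Wed,Mon,Tue) (Mon,Wed,Mon,Wed) (Mon,Wed,Tue,Mon) (Mon,Wed,Tue,Tue) (Mon,Wed,Tue,Wed) (Tue,Tue,Mon,Mon) (Tue,Tue,Mon,Tue) (Tue,Tue,Mon,Wed) (Tue,Wed,Mon,Mon) (Tue,Wed,Mon,Tue) (Tue,Wed,Mon,Wed) (Tue,Wed,Tue,Mon) (Tue,Wed,Tue,Tue) (Tue,Wed,Tue,Wed) — 18.
Summing: 18 + 18 + 18 = 54.

54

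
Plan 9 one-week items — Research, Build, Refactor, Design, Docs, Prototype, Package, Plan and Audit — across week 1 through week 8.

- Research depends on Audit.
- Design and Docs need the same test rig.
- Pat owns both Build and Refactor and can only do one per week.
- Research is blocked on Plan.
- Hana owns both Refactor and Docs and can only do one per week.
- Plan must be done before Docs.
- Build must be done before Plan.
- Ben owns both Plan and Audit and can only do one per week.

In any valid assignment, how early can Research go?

Precedence pushes Research to at least week 3.
Research at week 3 is achievable: Docs=week 3, Prototype=week 1, Audit=week 1, Build=week 1, Package=week 1, Plan=week 2, Research=week 3, Design=week 1, Refactor=week 2.

week 3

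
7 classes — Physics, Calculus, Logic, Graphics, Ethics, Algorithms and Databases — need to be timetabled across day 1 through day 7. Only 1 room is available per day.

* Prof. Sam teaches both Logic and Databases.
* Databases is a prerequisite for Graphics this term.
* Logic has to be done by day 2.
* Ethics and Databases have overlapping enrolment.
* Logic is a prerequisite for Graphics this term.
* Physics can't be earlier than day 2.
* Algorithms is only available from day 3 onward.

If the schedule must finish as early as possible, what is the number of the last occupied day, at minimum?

The precedence chain requires at least 2 distinct days.
With at most 1 per day and 7 classes, at least 7 days are needed.
Algorithms can't be placed before day 3, so the schedule must run through at least day 3.
7 works (last occupied day: day 7): for example Ethics=day 7, Calculus=day 6, Logic=day 1, Databases=day 4, Physics=day 2, Graphics=day 5, Algorithms=day 3.

7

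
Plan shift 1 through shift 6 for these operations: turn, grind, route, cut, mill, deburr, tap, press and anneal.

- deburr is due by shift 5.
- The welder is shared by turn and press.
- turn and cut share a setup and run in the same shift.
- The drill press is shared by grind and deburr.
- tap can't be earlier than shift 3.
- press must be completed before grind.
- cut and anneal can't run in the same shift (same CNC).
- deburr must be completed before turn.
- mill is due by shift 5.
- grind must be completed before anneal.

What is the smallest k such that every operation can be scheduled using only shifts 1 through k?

3

The precedence chain requires at least 3 distinct shifts.
3 works (last occupied shift: shift 3): for example route -> shift 1; press -> shift 1; deburr -> shift 1; mill -> shift 1; tap -> shift 3; cut -> shift 2; anneal -> shift 3; turn -> shift 2; grind -> shift 2.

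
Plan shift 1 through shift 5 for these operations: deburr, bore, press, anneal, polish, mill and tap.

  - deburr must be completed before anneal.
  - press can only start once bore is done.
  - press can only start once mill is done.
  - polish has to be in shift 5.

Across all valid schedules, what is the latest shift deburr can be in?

shift 4

Downstream work caps deburr at shift 4.
deburr at shift 4 is achievable: polish in shift 5; tap in shift 1; deburr in shift 4; bore in shift 1; press in shift 2; anneal in shift 5; mill in shift 1.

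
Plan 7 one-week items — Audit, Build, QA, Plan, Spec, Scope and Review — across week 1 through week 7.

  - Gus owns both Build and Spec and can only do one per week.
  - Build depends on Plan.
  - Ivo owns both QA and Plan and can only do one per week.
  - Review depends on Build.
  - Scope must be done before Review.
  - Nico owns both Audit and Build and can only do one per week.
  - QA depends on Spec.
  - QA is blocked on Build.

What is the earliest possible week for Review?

week 3

Precedence pushes Review to at least week 3.
Review at week 3 is achievable: Plan -> week 1, Audit -> week 1, Scope -> week 1, QA -> week 3, Review -> week 3, Build -> week 2, Spec -> week 1.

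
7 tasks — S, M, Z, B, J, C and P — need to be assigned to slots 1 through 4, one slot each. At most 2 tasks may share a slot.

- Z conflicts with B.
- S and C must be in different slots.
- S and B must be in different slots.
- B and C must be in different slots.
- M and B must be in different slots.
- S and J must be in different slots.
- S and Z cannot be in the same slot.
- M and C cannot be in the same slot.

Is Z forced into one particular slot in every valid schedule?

Z can be 1 (e.g. J -> 3; C -> 4; M -> 1; S -> 2; B -> 3; Z -> 1; P -> 2) or 2 (e.g. B in 3, S in 1, M in 1, C in 4, J in 2, P in 3, Z in 2).

No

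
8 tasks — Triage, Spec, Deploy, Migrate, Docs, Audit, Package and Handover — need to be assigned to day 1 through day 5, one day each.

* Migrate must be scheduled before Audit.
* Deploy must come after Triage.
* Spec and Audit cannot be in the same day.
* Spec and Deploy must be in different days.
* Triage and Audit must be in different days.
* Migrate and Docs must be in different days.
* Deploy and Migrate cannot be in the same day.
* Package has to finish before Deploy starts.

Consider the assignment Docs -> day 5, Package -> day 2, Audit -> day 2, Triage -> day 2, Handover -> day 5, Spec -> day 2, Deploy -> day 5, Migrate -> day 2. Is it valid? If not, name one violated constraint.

No — it violates: Spec and Audit cannot be in the same day

Migrate and Docs must be in different days — holds.
Package has to finish before Deploy starts — holds.
Migrate must be scheduled before Audit — violated.
Deploy and Migrate cannot be in the same day — holds.
Spec and Deploy must be in different days — holds.
Deploy must come after Triage — holds.
Spec and Audit cannot be in the same day — violated.
Triage and Audit must be in different days — violated.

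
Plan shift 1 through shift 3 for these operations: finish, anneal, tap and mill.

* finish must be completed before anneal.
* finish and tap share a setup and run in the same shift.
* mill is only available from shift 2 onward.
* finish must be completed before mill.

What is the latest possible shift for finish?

Downstream work caps finish at shift 2.
finish at shift 2 is achievable: anneal in shift 3, finish in shift 2, tap in shift 2, mill in shift 3.

shift 2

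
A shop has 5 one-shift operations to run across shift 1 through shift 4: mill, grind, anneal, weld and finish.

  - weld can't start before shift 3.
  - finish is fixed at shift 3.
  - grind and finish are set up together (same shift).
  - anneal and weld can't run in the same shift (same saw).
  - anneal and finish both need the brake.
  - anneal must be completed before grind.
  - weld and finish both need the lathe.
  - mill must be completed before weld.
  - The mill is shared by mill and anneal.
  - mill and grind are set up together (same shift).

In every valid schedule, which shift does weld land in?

shift 4

weld's window is shift 3–shift 4.
finish is fixed at shift 3, and weld can't share a shift with finish.
So weld must be shift 4.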